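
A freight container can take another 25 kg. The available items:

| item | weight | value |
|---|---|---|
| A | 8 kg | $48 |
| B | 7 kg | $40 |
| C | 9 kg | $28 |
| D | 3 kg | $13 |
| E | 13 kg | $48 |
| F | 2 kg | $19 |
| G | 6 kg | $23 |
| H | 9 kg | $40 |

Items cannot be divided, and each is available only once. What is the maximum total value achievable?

$130

Check high-value combinations within 25 kg:
- A+B+F+G: weight 8+7+2+6=23, value 48+40+19+23=130
- A+F+G+H: weight 8+2+6+9=25, value 48+19+23+40=130
- A+B+H: weight 8+7+9=24, value 48+40+40=128
- A+B+D+G: weight 8+7+3+6=24, value 48+40+13+23=124
- B+F+G+H: weight 7+2+6+9=24, value 40+19+23+40=122
Best: $130.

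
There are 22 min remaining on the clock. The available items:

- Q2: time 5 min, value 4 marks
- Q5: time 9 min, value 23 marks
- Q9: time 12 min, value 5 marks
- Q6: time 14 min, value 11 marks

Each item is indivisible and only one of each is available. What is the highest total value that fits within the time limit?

28 marks

This is a 0/1 knapsack; check combinations near the capacity.
- Q5+Q9: time 9+12=21, value 23+5=28
- Q2+Q5: time 5+9=14, value 4+23=27
- Q5: time 9, value 23
Best: 28 marks.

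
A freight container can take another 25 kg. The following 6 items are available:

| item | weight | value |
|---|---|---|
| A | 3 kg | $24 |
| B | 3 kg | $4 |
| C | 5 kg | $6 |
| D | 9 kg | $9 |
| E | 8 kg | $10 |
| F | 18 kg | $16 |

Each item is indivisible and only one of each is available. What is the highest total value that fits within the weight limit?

Check high-value combinations within 25 kg:
- A+C+D+E: weight 3+5+9+8=25, value 24+6+9+10=49
- A+B+D+E: weight 3+3+9+8=23, value 24+4+9+10=47
- A+B+C+E: weight 3+3+5+8=19, value 24+4+6+10=44
Best: $49.

$49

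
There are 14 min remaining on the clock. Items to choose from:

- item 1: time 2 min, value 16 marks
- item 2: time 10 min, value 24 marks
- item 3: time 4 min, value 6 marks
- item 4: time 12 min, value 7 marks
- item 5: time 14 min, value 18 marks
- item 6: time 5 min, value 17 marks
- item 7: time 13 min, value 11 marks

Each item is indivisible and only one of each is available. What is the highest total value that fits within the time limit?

Check high-value combinations within 14 min:
- item 1+item 2: time 2+10=12, value 16+24=40
- item 1+item 3+item 6: time 2+4+5=11, value 16+6+17=39
- item 1+item 6: time 2+5=7, value 16+17=33
- item 2+item 3: time 10+4=14, value 24+6=30
- item 2: time 10, value 24
Best: 40 marks.

40 marks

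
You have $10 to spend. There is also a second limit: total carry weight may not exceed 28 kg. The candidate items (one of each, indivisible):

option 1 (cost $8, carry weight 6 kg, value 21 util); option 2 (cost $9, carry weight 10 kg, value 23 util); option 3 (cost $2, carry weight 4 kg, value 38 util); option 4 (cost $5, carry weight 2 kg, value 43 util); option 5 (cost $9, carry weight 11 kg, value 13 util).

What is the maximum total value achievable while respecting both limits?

81 util

Feasible sets respecting both limits:
- option 3+option 4: cost 7, carry weight 6, value 81
- option 1+option 3: cost 10, carry weight 10, value 59
- option 4: cost 5, carry weight 2, value 43
Best: 81 util.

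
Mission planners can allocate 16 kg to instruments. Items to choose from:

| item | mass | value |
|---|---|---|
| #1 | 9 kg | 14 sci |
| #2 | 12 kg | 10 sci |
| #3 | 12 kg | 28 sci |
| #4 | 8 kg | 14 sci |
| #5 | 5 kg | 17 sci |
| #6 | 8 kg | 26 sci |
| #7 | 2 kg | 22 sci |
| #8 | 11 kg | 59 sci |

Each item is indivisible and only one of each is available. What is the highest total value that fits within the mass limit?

Check high-value combinations within 16 kg:
- #7+#8: mass 2+11=13, value 22+59=81
- #5+#8: mass 5+11=16, value 17+59=76
- #5+#6+#7: mass 5+8+2=15, value 17+26+22=65
- #8: mass 11, value 59
Best: 81 sci.

81 sci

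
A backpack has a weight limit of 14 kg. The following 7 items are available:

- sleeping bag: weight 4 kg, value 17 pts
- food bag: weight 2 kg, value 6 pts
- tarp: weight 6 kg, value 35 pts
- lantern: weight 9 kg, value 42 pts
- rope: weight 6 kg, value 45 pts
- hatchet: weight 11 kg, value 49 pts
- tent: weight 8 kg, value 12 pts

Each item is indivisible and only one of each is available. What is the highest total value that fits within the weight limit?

This is a 0/1 knapsack; check combinations near the capacity.
- food bag+tarp+rope: weight 2+6+6=14, value 6+35+45=86
- tarp+rope: weight 6+6=12, value 35+45=80
- sleeping bag+food bag+rope: weight 4+2+6=12, value 17+6+45=68
Best: 86 pts.

86 pts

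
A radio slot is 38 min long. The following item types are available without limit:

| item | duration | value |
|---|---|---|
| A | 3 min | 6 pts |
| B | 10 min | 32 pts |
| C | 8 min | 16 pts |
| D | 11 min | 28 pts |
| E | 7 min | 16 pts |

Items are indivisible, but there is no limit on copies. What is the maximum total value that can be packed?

Best value-per-unit is B at 32/10; filling with it alone gives 3×32 = 96.
Optimal mix: 3×B + 1×C → duration 38, value 112.

112 pts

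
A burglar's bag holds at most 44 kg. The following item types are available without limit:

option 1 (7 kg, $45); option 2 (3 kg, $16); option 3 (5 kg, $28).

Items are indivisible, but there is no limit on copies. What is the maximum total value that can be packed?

Best value-per-unit is option 1 at 45/7; filling with it alone gives 6×45 = 270.
Optimal mix: 5×option 1 + 3×option 2 → weight 44, value 273.

$273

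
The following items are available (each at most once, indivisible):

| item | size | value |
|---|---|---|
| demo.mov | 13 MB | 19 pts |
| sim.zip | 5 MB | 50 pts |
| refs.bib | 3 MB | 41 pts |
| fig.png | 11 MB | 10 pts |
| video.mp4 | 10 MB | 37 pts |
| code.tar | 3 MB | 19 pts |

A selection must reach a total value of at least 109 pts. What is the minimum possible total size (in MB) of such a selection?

11

Subsets with value ≥ 109, sorted by total size:
- sim.zip+refs.bib+code.tar: size 11, value 110
- sim.zip+refs.bib+video.mp4: size 18, value 128
- sim.zip+refs.bib+video.mp4+code.tar: size 21, value 147
Minimum size: 11 MB.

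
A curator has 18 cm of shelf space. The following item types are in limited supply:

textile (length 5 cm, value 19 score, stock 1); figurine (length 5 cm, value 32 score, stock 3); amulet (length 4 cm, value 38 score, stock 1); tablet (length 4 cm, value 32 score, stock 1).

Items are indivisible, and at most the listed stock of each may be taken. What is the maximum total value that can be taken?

Top feasible selections:
- 2×figurine + 1×amulet + 1×tablet: length 18, value 134
- 1×textile + 1×figurine + 1×amulet + 1×tablet: length 18, value 121
- 1×figurine + 1×amulet + 1×tablet: length 13, value 102
Best: 134 score.

134 score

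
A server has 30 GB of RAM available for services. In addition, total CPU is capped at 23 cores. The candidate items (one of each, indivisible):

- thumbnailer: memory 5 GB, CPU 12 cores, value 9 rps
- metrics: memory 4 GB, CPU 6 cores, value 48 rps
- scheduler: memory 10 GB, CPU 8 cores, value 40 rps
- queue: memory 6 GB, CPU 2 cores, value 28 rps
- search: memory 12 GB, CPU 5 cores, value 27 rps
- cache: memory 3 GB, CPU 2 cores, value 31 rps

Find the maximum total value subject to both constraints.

Feasible sets respecting both limits:
- metrics+scheduler+queue+cache: memory 23, CPU 18, value 147
- metrics+scheduler+search+cache: memory 29, CPU 21, value 146
- metrics+queue+search+cache: memory 25, CPU 15, value 134
Best: 147 rps.

147 rps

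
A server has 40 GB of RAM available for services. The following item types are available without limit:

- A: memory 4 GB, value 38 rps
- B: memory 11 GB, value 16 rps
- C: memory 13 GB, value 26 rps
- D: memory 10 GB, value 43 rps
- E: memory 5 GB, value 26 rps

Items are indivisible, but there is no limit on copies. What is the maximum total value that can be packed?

380 rps

Best value-per-unit is A at 38/4, and filling with it alone uses memory 10×4=40. No mix of the others beats 10×38 = 380.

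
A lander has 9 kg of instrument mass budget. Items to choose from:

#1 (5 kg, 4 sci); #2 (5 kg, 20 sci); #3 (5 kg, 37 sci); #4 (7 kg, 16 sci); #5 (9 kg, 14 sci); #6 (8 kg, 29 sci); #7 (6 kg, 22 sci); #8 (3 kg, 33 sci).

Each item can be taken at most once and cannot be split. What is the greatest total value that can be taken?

70 sci

Check high-value combinations within 9 kg:
- #3+#8: mass 5+3=8, value 37+33=70
- #7+#8: mass 6+3=9, value 22+33=55
- #2+#8: mass 5+3=8, value 20+33=53
- #3: mass 5, value 37
- #1+#8: mass 5+3=8, value 4+33=37
Best: 70 sci.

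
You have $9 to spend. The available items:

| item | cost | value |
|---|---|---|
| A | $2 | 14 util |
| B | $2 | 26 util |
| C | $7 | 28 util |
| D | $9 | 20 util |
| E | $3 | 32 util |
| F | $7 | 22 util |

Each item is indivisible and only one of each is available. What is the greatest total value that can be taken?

72 util

This is a 0/1 knapsack; check combinations near the capacity.
- A+B+E: cost 2+2+3=7, value 14+26+32=72
- B+E: cost 2+3=5, value 26+32=58
- B+C: cost 2+7=9, value 26+28=54
- B+F: cost 2+7=9, value 26+22=48
- A+E: cost 2+3=5, value 14+32=46
Best: 72 util.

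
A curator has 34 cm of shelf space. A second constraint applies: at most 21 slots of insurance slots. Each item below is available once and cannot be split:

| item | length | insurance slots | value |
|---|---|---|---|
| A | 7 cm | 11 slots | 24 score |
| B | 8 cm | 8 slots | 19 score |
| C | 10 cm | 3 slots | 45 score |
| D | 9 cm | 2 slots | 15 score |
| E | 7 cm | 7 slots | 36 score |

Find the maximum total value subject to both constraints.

Feasible sets respecting both limits:
- B+C+D+E: length 34, insurance slots 20, value 115
- A+C+E: length 24, insurance slots 21, value 105
- B+C+E: length 25, insurance slots 18, value 100
Best: 115 score.

115 score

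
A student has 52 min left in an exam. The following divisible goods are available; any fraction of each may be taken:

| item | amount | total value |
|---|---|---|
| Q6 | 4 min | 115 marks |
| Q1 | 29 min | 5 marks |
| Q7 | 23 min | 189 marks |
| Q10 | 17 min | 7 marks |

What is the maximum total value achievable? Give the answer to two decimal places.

Take in order of value per unit:
- Q6 (115/4 per unit): all 4 → value 115, running total 115.00
- Q7 (189/23 per unit): all 23 → value 189, running total 304.00
- Q10 (7/17 per unit): all 17 → value 7, running total 311.00
- Q1 (5/29 per unit): 8 of 29 → value 8×5/29 = 1.3793, running total 312.38
Total 312.38.

312.38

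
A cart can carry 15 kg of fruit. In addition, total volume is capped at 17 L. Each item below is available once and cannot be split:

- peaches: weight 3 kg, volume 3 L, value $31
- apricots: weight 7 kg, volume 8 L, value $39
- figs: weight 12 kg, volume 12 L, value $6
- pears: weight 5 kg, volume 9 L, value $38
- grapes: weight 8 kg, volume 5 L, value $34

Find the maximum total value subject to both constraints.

$77

Feasible sets respecting both limits:
- apricots+pears: weight 12, volume 17, value 77
- apricots+grapes: weight 15, volume 13, value 73
- pears+grapes: weight 13, volume 14, value 72
- peaches+apricots: weight 10, volume 11, value 70
Best: $77.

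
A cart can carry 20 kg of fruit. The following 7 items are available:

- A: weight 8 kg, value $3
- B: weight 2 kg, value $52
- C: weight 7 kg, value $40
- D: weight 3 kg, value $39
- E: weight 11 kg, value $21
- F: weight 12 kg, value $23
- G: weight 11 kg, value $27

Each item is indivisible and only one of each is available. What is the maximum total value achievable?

This is a 0/1 knapsack; check combinations near the capacity.
- A+B+C+D: weight 8+2+7+3=20, value 3+52+40+39=134
- B+C+D: weight 2+7+3=12, value 52+40+39=131
- B+C+G: weight 2+7+11=20, value 52+40+27=119
- B+D+G: weight 2+3+11=16, value 52+39+27=118
Best: $134.

$134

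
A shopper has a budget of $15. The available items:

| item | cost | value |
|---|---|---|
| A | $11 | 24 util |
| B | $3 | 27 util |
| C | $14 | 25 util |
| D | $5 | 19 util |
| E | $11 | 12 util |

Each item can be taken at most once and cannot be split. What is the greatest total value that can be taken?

51 util

This is a 0/1 knapsack; check combinations near the capacity.
- A+B: cost 11+3=14, value 24+27=51
- B+D: cost 3+5=8, value 27+19=46
- B+E: cost 3+11=14, value 27+12=39
Best: 51 util.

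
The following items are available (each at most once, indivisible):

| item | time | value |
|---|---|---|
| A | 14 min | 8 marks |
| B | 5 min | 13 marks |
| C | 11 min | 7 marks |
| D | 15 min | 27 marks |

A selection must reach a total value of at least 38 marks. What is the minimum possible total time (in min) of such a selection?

Subsets with value ≥ 38, sorted by total time:
- B+D: time 20, value 40
- B+C+D: time 31, value 47
- A+B+D: time 34, value 48
Minimum time: 20 min.

20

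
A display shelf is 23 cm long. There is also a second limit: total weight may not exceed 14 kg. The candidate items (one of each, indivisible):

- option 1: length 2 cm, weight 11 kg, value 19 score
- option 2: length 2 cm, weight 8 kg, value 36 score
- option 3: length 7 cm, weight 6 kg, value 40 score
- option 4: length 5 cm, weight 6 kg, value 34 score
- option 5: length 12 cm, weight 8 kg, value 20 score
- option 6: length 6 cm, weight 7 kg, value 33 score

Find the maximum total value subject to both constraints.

76 score

Feasible sets respecting both limits:
- option 2+option 3: length 9, weight 14, value 76
- option 3+option 4: length 12, weight 12, value 74
- option 3+option 6: length 13, weight 13, value 73
- option 2+option 4: length 7, weight 14, value 70
Best: 76 score.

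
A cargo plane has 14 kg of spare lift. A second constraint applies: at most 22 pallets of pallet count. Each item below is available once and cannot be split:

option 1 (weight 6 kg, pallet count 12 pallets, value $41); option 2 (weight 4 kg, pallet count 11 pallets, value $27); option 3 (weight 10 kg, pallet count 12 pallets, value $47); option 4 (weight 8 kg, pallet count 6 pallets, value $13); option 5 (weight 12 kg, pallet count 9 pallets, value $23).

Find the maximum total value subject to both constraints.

Feasible sets respecting both limits:
- option 1+option 4: weight 14, pallet count 18, value 54
- option 3: weight 10, pallet count 12, value 47
- option 1: weight 6, pallet count 12, value 41
Best: $54.

$54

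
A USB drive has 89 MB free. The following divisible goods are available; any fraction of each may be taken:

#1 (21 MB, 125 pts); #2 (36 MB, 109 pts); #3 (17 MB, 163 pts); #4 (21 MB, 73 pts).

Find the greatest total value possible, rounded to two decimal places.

Take in order of value per unit:
- #3 (163/17 per unit): all 17 → value 163, running total 163.00
- #1 (125/21 per unit): all 21 → value 125, running total 288.00
- #4 (73/21 per unit): all 21 → value 73, running total 361.00
- #2 (109/36 per unit): 30 of 36 → value 30×109/36 = 90.8333, running total 451.83
Total 451.83.

451.83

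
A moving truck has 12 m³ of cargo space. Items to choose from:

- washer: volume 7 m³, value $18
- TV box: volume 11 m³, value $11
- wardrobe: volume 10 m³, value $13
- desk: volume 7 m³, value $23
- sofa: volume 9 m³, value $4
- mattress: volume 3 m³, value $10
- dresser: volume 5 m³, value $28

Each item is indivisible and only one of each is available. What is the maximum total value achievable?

Check high-value combinations within 12 m³:
- desk+dresser: volume 7+5=12, value 23+28=51
- washer+dresser: volume 7+5=12, value 18+28=46
- mattress+dresser: volume 3+5=8, value 10+28=38
Best: $51.

$51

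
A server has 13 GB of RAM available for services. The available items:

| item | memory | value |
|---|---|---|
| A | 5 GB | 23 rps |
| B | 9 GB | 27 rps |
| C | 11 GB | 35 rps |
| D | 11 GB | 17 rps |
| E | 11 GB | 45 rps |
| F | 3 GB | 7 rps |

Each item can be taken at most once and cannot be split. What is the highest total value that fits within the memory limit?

Check high-value combinations within 13 GB:
- E: memory 11, value 45
- C: memory 11, value 35
- B+F: memory 9+3=12, value 27+7=34
- A+F: memory 5+3=8, value 23+7=30
Best: 45 rps.

45 rps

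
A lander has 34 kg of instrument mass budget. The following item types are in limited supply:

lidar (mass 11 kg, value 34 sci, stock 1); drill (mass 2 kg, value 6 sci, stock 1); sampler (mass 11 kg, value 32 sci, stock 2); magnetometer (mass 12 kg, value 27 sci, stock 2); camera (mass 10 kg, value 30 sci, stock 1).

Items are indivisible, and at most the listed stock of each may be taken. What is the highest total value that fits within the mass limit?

102 sci

Best selections within mass 34 and stock limits:
- 1×lidar + 1×drill + 1×sampler + 1×camera: mass 34, value 102
- 1×drill + 2×sampler + 1×camera: mass 34, value 100
- 1×lidar + 2×sampler: mass 33, value 98
Best: 102 sci.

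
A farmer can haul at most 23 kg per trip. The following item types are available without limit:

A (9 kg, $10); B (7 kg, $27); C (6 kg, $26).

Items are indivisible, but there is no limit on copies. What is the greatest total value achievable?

Best value-per-unit is C at 26/6; filling with it alone gives 3×26 = 78.
Optimal mix: 3×B → weight 21, value 81.

$81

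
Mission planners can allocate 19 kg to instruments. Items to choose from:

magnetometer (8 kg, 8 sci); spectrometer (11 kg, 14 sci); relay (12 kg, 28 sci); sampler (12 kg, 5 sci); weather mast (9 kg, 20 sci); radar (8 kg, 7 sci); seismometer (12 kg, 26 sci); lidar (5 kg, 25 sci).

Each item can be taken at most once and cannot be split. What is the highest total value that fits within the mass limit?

53 sci

Check high-value combinations within 19 kg:
- relay+lidar: mass 12+5=17, value 28+25=53
- seismometer+lidar: mass 12+5=17, value 26+25=51
- weather mast+lidar: mass 9+5=14, value 20+25=45
- spectrometer+lidar: mass 11+5=16, value 14+25=39
- magnetometer+lidar: mass 8+5=13, value 8+25=33
Best: 53 sci.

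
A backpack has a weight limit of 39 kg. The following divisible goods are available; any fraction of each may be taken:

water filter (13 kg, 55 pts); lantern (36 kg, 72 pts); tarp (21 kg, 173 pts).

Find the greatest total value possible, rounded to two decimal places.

Take in order of value per unit:
- tarp (173/21 per unit): all 21 → value 173, running total 173.00
- water filter (55/13 per unit): all 13 → value 55, running total 228.00
- lantern (72/36 per unit): 5 of 36 → value 5×72/36 = 10.0000, running total 238.00
Total 238.00.

238.00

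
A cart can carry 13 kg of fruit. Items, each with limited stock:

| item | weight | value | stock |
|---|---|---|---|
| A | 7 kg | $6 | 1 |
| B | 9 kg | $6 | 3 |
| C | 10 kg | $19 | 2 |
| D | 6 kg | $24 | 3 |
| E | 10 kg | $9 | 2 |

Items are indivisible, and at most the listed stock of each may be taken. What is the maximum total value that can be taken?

Top feasible selections:
- 2×D: weight 12, value 48
- 1×A + 1×D: weight 13, value 30
Best: $48.

$48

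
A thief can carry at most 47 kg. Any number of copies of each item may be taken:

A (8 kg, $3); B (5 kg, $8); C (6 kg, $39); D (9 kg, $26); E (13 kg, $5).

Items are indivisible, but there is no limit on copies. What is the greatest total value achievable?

$281

Best value-per-unit is C at 39/6; filling with it alone gives 7×39 = 273.
Optimal mix: 1×B + 7×C → weight 47, value 281.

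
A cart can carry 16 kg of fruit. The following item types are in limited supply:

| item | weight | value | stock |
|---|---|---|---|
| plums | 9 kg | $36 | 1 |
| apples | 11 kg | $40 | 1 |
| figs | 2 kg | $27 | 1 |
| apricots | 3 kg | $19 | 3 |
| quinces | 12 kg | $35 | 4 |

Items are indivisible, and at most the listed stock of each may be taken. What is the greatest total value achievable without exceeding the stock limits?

$86

Best selections within weight 16 and stock limits:
- 1×apples + 1×figs + 1×apricots: weight 16, value 86
- 1×figs + 3×apricots: weight 11, value 84
- 1×plums + 1×figs + 1×apricots: weight 14, value 82
Best: $86.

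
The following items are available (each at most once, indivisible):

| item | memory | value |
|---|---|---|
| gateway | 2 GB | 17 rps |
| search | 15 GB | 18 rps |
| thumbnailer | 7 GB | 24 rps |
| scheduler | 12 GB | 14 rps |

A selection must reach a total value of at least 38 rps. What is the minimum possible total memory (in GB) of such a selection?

9

Subsets with value ≥ 38, sorted by total memory:
- gateway+thumbnailer: memory 9, value 41
- thumbnailer+scheduler: memory 19, value 38
Minimum memory: 9 GB.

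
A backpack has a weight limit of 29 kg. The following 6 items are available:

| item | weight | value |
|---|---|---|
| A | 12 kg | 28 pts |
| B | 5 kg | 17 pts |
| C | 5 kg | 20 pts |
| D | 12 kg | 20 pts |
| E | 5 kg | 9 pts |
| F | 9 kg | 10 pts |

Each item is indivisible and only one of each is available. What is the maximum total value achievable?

74 pts

Check high-value combinations within 29 kg:
- A+B+C+E: weight 12+5+5+5=27, value 28+17+20+9=74
- A+C+D: weight 12+5+12=29, value 28+20+20=68
- B+C+D+E: weight 5+5+12+5=27, value 17+20+20+9=66
- A+B+C: weight 12+5+5=22, value 28+17+20=65
- A+B+D: weight 12+5+12=29, value 28+17+20=65
Best: 74 pts.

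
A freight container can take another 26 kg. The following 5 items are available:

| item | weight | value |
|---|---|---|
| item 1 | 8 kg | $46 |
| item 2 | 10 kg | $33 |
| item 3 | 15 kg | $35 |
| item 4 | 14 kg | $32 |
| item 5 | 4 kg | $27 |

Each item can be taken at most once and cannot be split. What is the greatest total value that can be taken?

This is a 0/1 knapsack; check combinations near the capacity.
- item 1+item 2+item 5: weight 8+10+4=22, value 46+33+27=106
- item 1+item 4+item 5: weight 8+14+4=26, value 46+32+27=105
- item 1+item 3: weight 8+15=23, value 46+35=81
- item 1+item 2: weight 8+10=18, value 46+33=79
- item 1+item 4: weight 8+14=22, value 46+32=78
Best: $106.

$106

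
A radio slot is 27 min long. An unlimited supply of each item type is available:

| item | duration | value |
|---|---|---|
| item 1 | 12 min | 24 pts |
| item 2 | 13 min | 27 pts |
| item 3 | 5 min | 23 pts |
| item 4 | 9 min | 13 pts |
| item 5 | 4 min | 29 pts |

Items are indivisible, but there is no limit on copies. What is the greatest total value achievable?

Best value-per-unit is item 5 at 29/4, and filling with it alone uses duration 6×4=24. No mix of the others beats 6×29 = 174.

174 pts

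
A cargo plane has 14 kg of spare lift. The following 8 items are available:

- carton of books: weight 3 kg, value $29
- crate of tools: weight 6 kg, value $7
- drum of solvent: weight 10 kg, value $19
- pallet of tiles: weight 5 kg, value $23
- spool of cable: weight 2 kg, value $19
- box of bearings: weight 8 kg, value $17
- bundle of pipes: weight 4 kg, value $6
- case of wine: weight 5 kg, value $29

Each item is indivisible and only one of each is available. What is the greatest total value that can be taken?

This is a 0/1 knapsack; check combinations near the capacity.
- carton of books+spool of cable+bundle of pipes+case of wine: weight 3+2+4+5=14, value 29+19+6+29=83
- carton of books+pallet of tiles+case of wine: weight 3+5+5=13, value 29+23+29=81
- carton of books+spool of cable+case of wine: weight 3+2+5=10, value 29+19+29=77
- carton of books+pallet of tiles+spool of cable+bundle of pipes: weight 3+5+2+4=14, value 29+23+19+6=77
- carton of books+pallet of tiles+spool of cable: weight 3+5+2=10, value 29+23+19=71
Best: $83.

$83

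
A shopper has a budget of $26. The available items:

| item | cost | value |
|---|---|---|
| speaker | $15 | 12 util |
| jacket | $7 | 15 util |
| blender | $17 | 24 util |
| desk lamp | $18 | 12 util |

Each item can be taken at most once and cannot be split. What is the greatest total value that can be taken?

39 util

Check high-value combinations within $26:
- jacket+blender: cost 7+17=24, value 15+24=39
- speaker+jacket: cost 15+7=22, value 12+15=27
- jacket+desk lamp: cost 7+18=25, value 15+12=27
- blender: cost 17, value 24
Best: 39 util.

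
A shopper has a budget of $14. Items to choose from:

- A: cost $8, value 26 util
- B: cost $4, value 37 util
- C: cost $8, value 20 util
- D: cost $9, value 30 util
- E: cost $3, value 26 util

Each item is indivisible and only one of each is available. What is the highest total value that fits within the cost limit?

67 util

This is a 0/1 knapsack; check combinations near the capacity.
- B+D: cost 4+9=13, value 37+30=67
- B+E: cost 4+3=7, value 37+26=63
- A+B: cost 8+4=12, value 26+37=63
- B+C: cost 4+8=12, value 37+20=57
Best: 67 util.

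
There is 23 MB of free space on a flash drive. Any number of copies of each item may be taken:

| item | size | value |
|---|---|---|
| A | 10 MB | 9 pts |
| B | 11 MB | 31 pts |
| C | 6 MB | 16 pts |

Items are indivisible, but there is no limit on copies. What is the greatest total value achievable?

63 pts

Best value-per-unit is B at 31/11; filling with it alone gives 2×31 = 62.
Optimal mix: 1×B + 2×C → size 23, value 63.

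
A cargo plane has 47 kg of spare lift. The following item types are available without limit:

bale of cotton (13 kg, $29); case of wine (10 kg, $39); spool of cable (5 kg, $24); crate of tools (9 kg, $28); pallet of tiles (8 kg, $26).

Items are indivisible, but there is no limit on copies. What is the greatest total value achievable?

$216

Best value-per-unit is spool of cable at 24/5, and filling with it alone uses weight 9×5=45. No mix of the others beats 9×24 = 216.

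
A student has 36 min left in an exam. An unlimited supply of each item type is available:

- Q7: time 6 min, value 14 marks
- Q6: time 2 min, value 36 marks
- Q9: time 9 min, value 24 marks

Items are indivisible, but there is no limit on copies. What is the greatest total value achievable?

648 marks

Best value-per-unit is Q6 at 36/2, and filling with it alone uses time 18×2=36. No mix of the others beats 18×36 = 648.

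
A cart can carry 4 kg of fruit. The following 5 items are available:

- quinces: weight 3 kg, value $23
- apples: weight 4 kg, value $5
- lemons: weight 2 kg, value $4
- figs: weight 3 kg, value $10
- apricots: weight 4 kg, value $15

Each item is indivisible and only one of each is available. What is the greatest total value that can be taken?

Check high-value combinations within 4 kg:
- quinces: weight 3, value 23
- apricots: weight 4, value 15
- figs: weight 3, value 10
- apples: weight 4, value 5
- lemons: weight 2, value 4
Best: $23.

$23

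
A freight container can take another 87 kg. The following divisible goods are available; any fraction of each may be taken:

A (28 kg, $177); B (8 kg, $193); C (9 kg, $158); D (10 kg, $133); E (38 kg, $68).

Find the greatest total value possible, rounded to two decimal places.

Take in order of value per unit:
- B (193/8 per unit): all 8 → value 193, running total 193.00
- C (158/9 per unit): all 9 → value 158, running total 351.00
- D (133/10 per unit): all 10 → value 133, running total 484.00
- A (177/28 per unit): all 28 → value 177, running total 661.00
- E (68/38 per unit): 32 of 38 → value 32×68/38 = 57.2632, running total 718.26
Total 718.26.

718.26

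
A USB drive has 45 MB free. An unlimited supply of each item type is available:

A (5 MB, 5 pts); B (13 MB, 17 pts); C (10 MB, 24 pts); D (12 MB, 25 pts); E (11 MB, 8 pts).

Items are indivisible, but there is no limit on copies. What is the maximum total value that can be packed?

Best value-per-unit is C at 24/10; filling with it alone gives 4×24 = 96.
Optimal mix: 1×A + 4×C → size 45, value 101.

101 pts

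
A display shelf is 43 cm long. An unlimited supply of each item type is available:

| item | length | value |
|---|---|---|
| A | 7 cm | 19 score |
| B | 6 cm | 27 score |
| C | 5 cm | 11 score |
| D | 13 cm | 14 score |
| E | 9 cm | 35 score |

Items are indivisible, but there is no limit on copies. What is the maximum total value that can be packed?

Best value-per-unit is B at 27/6, and filling with it alone uses length 7×6=42. No mix of the others beats 7×27 = 189.

189 score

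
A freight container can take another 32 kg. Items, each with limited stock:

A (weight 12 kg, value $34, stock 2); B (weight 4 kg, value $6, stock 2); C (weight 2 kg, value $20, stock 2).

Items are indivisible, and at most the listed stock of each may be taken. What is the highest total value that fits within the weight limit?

$114

Top feasible selections:
- 2×A + 1×B + 2×C: weight 32, value 114
- 2×A + 2×C: weight 28, value 108
- 2×A + 1×B + 1×C: weight 30, value 94
Best: $114.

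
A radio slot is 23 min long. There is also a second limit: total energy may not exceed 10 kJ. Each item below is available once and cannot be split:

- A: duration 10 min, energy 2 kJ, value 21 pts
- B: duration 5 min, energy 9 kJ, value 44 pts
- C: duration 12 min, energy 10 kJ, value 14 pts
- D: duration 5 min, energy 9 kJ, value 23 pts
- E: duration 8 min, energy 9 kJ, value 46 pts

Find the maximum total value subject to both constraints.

Feasible sets respecting both limits:
- E: duration 8, energy 9, value 46
- B: duration 5, energy 9, value 44
- D: duration 5, energy 9, value 23
- A: duration 10, energy 2, value 21
Best: 46 pts.

46 pts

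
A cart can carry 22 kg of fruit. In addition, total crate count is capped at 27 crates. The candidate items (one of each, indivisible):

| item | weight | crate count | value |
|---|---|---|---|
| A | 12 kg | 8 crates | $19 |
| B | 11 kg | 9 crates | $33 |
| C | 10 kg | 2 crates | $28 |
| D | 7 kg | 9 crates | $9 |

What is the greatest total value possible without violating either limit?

$61

Feasible sets respecting both limits:
- B+C: weight 21, crate count 11, value 61
- A+C: weight 22, crate count 10, value 47
- B+D: weight 18, crate count 18, value 42
Best: $61.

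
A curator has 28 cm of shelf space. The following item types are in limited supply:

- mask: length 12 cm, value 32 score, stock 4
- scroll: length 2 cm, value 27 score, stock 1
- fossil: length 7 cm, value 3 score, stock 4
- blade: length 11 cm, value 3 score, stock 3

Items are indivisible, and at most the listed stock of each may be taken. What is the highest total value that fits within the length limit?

Top feasible selections:
- 2×mask + 1×scroll: length 26, value 91
- 1×mask + 1×scroll + 2×fossil: length 28, value 65
Best: 91 score.

91 score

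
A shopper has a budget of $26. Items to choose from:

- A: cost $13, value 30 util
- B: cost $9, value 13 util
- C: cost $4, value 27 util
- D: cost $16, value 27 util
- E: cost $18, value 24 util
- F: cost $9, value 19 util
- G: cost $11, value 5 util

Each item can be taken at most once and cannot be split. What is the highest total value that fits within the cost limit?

76 util

This is a 0/1 knapsack; check combinations near the capacity.
- A+C+F: cost 13+4+9=26, value 30+27+19=76
- A+B+C: cost 13+9+4=26, value 30+13+27=70
- B+C+F: cost 9+4+9=22, value 13+27+19=59
- A+C: cost 13+4=17, value 30+27=57
- C+D: cost 4+16=20, value 27+27=54
Best: 76 util.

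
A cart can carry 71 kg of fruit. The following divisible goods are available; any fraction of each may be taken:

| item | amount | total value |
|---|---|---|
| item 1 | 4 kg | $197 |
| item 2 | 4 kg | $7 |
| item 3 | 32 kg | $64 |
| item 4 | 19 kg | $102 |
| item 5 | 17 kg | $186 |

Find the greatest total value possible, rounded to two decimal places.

Take in order of value per unit:
- item 1 (197/4 per unit): all 4 → value 197, running total 197.00
- item 5 (186/17 per unit): all 17 → value 186, running total 383.00
- item 4 (102/19 per unit): all 19 → value 102, running total 485.00
- item 3 (64/32 per unit): 31 of 32 → value 31×64/32 = 62.0000, running total 547.00
Total 547.00.

547.00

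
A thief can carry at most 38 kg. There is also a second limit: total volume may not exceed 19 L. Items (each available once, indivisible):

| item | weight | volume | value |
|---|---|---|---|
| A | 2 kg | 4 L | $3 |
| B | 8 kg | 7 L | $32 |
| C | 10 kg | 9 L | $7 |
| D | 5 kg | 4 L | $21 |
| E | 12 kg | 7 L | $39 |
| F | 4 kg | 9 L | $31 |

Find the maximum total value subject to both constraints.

$92

Feasible sets respecting both limits:
- B+D+E: weight 25, volume 18, value 92
- A+B+E: weight 22, volume 18, value 74
- B+E: weight 20, volume 14, value 71
Best: $92.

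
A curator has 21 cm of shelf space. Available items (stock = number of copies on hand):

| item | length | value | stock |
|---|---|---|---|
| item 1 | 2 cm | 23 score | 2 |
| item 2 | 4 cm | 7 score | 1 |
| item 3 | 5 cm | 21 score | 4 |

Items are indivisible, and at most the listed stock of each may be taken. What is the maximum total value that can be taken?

Best selections within length 21 and stock limits:
- 2×item 1 + 3×item 3: length 19, value 109
- 2×item 1 + 1×item 2 + 2×item 3: length 18, value 95
Best: 109 score.

109 score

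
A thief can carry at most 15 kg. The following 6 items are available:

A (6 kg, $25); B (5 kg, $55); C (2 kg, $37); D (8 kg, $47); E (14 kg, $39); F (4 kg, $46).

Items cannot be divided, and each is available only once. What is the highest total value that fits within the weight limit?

$139

This is a 0/1 knapsack; check combinations near the capacity.
- B+C+D: weight 5+2+8=15, value 55+37+47=139
- B+C+F: weight 5+2+4=11, value 55+37+46=138
- C+D+F: weight 2+8+4=14, value 37+47+46=130
Best: $139.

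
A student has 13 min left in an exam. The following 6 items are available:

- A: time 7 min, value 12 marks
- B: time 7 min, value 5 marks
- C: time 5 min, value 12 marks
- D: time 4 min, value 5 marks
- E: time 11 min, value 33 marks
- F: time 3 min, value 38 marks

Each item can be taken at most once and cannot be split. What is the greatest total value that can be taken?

55 marks

This is a 0/1 knapsack; check combinations near the capacity.
- C+D+F: time 5+4+3=12, value 12+5+38=55
- C+F: time 5+3=8, value 12+38=50
- A+F: time 7+3=10, value 12+38=50
- D+F: time 4+3=7, value 5+38=43
- B+F: time 7+3=10, value 5+38=43
Best: 55 marks.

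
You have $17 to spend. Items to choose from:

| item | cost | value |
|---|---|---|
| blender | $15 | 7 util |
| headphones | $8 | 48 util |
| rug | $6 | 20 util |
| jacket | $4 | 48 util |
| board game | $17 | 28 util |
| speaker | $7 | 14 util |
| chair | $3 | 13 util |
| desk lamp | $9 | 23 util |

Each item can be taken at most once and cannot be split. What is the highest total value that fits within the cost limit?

Check high-value combinations within $17:
- headphones+jacket+chair: cost 8+4+3=15, value 48+48+13=109
- headphones+jacket: cost 8+4=12, value 48+48=96
- jacket+chair+desk lamp: cost 4+3+9=16, value 48+13+23=84
- rug+jacket+speaker: cost 6+4+7=17, value 20+48+14=82
- rug+jacket+chair: cost 6+4+3=13, value 20+48+13=81
Best: 109 util.

109 util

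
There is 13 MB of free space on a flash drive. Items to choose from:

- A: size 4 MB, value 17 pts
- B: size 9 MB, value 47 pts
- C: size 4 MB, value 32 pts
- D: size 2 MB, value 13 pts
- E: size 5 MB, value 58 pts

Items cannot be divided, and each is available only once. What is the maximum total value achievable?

Check high-value combinations within 13 MB:
- A+C+E: size 4+4+5=13, value 17+32+58=107
- C+D+E: size 4+2+5=11, value 32+13+58=103
- C+E: size 4+5=9, value 32+58=90
- A+D+E: size 4+2+5=11, value 17+13+58=88
Best: 107 pts.

107 pts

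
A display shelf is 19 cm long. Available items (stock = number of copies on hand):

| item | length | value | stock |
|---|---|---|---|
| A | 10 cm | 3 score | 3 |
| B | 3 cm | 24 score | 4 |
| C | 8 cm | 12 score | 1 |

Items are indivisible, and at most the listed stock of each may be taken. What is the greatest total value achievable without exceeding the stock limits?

96 score

Top feasible selections:
- 4×B: length 12, value 96
- 3×B + 1×C: length 17, value 84
- 1×A + 3×B: length 19, value 75
Best: 96 score.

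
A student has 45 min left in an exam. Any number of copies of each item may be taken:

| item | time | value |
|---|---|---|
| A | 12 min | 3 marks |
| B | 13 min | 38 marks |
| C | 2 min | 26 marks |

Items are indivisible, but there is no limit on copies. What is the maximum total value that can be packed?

Best value-per-unit is C at 26/2, and filling with it alone uses time 22×2=44. No mix of the others beats 22×26 = 572.

572 marks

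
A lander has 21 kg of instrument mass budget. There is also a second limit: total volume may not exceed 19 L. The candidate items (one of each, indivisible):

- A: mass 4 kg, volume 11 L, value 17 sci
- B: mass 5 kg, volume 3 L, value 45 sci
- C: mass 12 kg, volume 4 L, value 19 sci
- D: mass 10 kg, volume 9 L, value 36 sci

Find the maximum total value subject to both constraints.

81 sci

Feasible sets respecting both limits:
- A+B+C: mass 21, volume 18, value 81
- B+D: mass 15, volume 12, value 81
- B+C: mass 17, volume 7, value 64
- A+B: mass 9, volume 14, value 62
Best: 81 sci.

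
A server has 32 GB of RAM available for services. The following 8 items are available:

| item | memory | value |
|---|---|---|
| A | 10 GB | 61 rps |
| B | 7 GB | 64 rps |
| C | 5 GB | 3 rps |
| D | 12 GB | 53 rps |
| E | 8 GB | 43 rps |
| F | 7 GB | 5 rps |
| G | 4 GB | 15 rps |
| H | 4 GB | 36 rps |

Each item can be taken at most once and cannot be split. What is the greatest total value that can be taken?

204 rps

Check high-value combinations within 32 GB:
- A+B+E+H: memory 10+7+8+4=29, value 61+64+43+36=204
- B+D+E+H: memory 7+12+8+4=31, value 64+53+43+36=196
- A+B+E+G: memory 10+7+8+4=29, value 61+64+43+15=183
- A+B+F+G+H: memory 10+7+7+4+4=32, value 61+64+5+15+36=181
Best: 204 rps.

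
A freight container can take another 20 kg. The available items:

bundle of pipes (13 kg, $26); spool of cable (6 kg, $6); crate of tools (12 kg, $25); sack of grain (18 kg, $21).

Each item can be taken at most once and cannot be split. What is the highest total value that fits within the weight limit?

$32

Check high-value combinations within 20 kg:
- bundle of pipes+spool of cable: weight 13+6=19, value 26+6=32
- spool of cable+crate of tools: weight 6+12=18, value 6+25=31
- bundle of pipes: weight 13, value 26
Best: $32.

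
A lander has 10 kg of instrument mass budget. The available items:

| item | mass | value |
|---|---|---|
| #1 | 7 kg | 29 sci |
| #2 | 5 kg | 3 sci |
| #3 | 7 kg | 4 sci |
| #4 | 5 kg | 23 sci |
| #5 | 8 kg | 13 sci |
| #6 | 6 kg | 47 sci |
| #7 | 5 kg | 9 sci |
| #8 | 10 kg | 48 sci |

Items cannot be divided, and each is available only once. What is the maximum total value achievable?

Check high-value combinations within 10 kg:
- #8: mass 10, value 48
- #6: mass 6, value 47
- #4+#7: mass 5+5=10, value 23+9=32
Best: 48 sci.

48 sci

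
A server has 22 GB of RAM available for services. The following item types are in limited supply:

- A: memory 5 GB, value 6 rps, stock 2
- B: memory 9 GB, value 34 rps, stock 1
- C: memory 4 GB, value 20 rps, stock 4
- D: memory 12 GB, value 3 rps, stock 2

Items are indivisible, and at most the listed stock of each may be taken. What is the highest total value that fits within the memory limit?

Best selections within memory 22 and stock limits:
- 1×B + 3×C: memory 21, value 94
- 1×A + 4×C: memory 21, value 86
- 4×C: memory 16, value 80
- 1×A + 1×B + 2×C: memory 22, value 80
Best: 94 rps.

94 rps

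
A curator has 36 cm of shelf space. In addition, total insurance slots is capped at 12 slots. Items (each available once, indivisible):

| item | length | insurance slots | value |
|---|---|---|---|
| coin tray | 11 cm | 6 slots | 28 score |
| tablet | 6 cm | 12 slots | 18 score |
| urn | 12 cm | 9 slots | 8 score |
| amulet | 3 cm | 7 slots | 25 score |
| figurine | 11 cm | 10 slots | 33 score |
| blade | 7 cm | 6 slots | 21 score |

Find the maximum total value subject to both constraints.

Feasible sets respecting both limits:
- coin tray+blade: length 18, insurance slots 12, value 49
- figurine: length 11, insurance slots 10, value 33
- coin tray: length 11, insurance slots 6, value 28
Best: 49 score.

49 score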